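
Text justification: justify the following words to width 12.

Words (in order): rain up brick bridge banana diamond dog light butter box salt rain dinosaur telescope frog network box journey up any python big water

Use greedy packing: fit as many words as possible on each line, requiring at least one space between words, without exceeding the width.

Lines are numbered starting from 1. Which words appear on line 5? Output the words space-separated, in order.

Line 1: ['rain', 'up'] (min_width=7, slack=5)
Line 2: ['brick', 'bridge'] (min_width=12, slack=0)
Line 3: ['banana'] (min_width=6, slack=6)
Line 4: ['diamond', 'dog'] (min_width=11, slack=1)
Line 5: ['light', 'butter'] (min_width=12, slack=0)
Line 6: ['box', 'salt'] (min_width=8, slack=4)
Line 7: ['rain'] (min_width=4, slack=8)
Line 8: ['dinosaur'] (min_width=8, slack=4)
Line 9: ['telescope'] (min_width=9, slack=3)
Line 10: ['frog', 'network'] (min_width=12, slack=0)
Line 11: ['box', 'journey'] (min_width=11, slack=1)
Line 12: ['up', 'any'] (min_width=6, slack=6)
Line 13: ['python', 'big'] (min_width=10, slack=2)
Line 14: ['water'] (min_width=5, slack=7)

Answer: light butter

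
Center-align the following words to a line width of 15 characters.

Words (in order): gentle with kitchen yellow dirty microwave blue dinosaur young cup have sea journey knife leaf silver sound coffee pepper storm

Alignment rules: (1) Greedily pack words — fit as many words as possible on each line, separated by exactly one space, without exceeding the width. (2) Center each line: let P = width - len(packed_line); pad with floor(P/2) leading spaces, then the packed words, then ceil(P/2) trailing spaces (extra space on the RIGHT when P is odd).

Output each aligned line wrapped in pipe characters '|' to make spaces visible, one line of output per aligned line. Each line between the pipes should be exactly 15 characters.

Line 1: ['gentle', 'with'] (min_width=11, slack=4)
Line 2: ['kitchen', 'yellow'] (min_width=14, slack=1)
Line 3: ['dirty', 'microwave'] (min_width=15, slack=0)
Line 4: ['blue', 'dinosaur'] (min_width=13, slack=2)
Line 5: ['young', 'cup', 'have'] (min_width=14, slack=1)
Line 6: ['sea', 'journey'] (min_width=11, slack=4)
Line 7: ['knife', 'leaf'] (min_width=10, slack=5)
Line 8: ['silver', 'sound'] (min_width=12, slack=3)
Line 9: ['coffee', 'pepper'] (min_width=13, slack=2)
Line 10: ['storm'] (min_width=5, slack=10)

Answer: |  gentle with  |
|kitchen yellow |
|dirty microwave|
| blue dinosaur |
|young cup have |
|  sea journey  |
|  knife leaf   |
| silver sound  |
| coffee pepper |
|     storm     |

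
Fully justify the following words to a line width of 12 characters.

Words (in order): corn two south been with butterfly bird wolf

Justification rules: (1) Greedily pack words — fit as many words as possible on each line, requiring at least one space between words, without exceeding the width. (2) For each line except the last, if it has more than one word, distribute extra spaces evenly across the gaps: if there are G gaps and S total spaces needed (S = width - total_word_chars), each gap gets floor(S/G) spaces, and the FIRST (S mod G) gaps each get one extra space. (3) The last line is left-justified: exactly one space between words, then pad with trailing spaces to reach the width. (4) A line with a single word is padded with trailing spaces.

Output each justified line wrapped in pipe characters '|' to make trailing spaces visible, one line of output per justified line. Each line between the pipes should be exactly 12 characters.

Answer: |corn     two|
|south   been|
|with        |
|butterfly   |
|bird wolf   |

Derivation:
Line 1: ['corn', 'two'] (min_width=8, slack=4)
Line 2: ['south', 'been'] (min_width=10, slack=2)
Line 3: ['with'] (min_width=4, slack=8)
Line 4: ['butterfly'] (min_width=9, slack=3)
Line 5: ['bird', 'wolf'] (min_width=9, slack=3)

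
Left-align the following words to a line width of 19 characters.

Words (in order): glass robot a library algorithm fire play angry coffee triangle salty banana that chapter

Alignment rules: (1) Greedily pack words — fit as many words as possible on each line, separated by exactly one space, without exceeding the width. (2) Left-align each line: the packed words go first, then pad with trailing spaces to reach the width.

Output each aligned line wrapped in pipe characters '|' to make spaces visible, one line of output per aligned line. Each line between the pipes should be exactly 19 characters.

Answer: |glass robot a      |
|library algorithm  |
|fire play angry    |
|coffee triangle    |
|salty banana that  |
|chapter            |

Derivation:
Line 1: ['glass', 'robot', 'a'] (min_width=13, slack=6)
Line 2: ['library', 'algorithm'] (min_width=17, slack=2)
Line 3: ['fire', 'play', 'angry'] (min_width=15, slack=4)
Line 4: ['coffee', 'triangle'] (min_width=15, slack=4)
Line 5: ['salty', 'banana', 'that'] (min_width=17, slack=2)
Line 6: ['chapter'] (min_width=7, slack=12)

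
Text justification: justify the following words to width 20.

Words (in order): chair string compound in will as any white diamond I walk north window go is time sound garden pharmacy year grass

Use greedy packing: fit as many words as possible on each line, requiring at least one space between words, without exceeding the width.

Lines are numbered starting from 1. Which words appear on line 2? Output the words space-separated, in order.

Line 1: ['chair', 'string'] (min_width=12, slack=8)
Line 2: ['compound', 'in', 'will', 'as'] (min_width=19, slack=1)
Line 3: ['any', 'white', 'diamond', 'I'] (min_width=19, slack=1)
Line 4: ['walk', 'north', 'window', 'go'] (min_width=20, slack=0)
Line 5: ['is', 'time', 'sound', 'garden'] (min_width=20, slack=0)
Line 6: ['pharmacy', 'year', 'grass'] (min_width=19, slack=1)

Answer: compound in will as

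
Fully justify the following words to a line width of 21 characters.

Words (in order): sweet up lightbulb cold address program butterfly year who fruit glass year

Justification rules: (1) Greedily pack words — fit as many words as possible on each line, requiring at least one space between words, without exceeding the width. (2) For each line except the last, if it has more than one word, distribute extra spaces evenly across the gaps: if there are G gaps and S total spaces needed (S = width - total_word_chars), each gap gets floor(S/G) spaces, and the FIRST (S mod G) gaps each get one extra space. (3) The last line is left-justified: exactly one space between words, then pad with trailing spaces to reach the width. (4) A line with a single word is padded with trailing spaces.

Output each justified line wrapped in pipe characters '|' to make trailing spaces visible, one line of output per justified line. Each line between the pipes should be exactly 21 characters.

Answer: |sweet   up  lightbulb|
|cold  address program|
|butterfly   year  who|
|fruit glass year     |

Derivation:
Line 1: ['sweet', 'up', 'lightbulb'] (min_width=18, slack=3)
Line 2: ['cold', 'address', 'program'] (min_width=20, slack=1)
Line 3: ['butterfly', 'year', 'who'] (min_width=18, slack=3)
Line 4: ['fruit', 'glass', 'year'] (min_width=16, slack=5)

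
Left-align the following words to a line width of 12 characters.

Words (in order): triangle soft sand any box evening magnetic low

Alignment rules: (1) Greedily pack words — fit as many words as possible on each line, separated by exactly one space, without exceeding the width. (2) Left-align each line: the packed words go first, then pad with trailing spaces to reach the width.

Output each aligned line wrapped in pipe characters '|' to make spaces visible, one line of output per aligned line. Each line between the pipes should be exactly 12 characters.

Line 1: ['triangle'] (min_width=8, slack=4)
Line 2: ['soft', 'sand'] (min_width=9, slack=3)
Line 3: ['any', 'box'] (min_width=7, slack=5)
Line 4: ['evening'] (min_width=7, slack=5)
Line 5: ['magnetic', 'low'] (min_width=12, slack=0)

Answer: |triangle    |
|soft sand   |
|any box     |
|evening     |
|magnetic low|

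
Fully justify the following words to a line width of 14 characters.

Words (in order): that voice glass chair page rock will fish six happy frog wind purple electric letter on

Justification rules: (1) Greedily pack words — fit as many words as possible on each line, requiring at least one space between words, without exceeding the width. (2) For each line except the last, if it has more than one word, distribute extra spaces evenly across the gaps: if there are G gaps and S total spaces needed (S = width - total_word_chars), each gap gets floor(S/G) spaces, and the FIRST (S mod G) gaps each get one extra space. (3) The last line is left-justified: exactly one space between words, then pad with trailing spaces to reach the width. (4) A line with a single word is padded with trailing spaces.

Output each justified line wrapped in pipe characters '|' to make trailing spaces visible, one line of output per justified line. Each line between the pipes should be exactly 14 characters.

Line 1: ['that', 'voice'] (min_width=10, slack=4)
Line 2: ['glass', 'chair'] (min_width=11, slack=3)
Line 3: ['page', 'rock', 'will'] (min_width=14, slack=0)
Line 4: ['fish', 'six', 'happy'] (min_width=14, slack=0)
Line 5: ['frog', 'wind'] (min_width=9, slack=5)
Line 6: ['purple'] (min_width=6, slack=8)
Line 7: ['electric'] (min_width=8, slack=6)
Line 8: ['letter', 'on'] (min_width=9, slack=5)

Answer: |that     voice|
|glass    chair|
|page rock will|
|fish six happy|
|frog      wind|
|purple        |
|electric      |
|letter on     |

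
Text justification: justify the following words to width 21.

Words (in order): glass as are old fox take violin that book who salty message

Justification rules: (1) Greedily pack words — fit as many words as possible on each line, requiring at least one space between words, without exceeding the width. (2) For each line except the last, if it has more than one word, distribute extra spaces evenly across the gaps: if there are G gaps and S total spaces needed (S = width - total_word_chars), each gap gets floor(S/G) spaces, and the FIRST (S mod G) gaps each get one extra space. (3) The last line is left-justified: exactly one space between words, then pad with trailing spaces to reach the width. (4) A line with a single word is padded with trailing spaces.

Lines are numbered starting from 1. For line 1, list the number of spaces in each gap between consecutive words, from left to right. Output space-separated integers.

Answer: 2 1 1 1

Derivation:
Line 1: ['glass', 'as', 'are', 'old', 'fox'] (min_width=20, slack=1)
Line 2: ['take', 'violin', 'that', 'book'] (min_width=21, slack=0)
Line 3: ['who', 'salty', 'message'] (min_width=17, slack=4)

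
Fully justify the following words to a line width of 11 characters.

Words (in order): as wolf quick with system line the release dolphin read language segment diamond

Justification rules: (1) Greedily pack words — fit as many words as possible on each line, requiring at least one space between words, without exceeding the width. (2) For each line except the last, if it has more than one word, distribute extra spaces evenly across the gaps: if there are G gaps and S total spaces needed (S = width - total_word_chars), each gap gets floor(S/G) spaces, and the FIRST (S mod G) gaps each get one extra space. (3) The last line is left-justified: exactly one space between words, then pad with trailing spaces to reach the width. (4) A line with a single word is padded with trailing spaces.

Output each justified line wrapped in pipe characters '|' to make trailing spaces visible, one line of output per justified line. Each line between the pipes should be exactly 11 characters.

Answer: |as     wolf|
|quick  with|
|system line|
|the release|
|dolphin    |
|read       |
|language   |
|segment    |
|diamond    |

Derivation:
Line 1: ['as', 'wolf'] (min_width=7, slack=4)
Line 2: ['quick', 'with'] (min_width=10, slack=1)
Line 3: ['system', 'line'] (min_width=11, slack=0)
Line 4: ['the', 'release'] (min_width=11, slack=0)
Line 5: ['dolphin'] (min_width=7, slack=4)
Line 6: ['read'] (min_width=4, slack=7)
Line 7: ['language'] (min_width=8, slack=3)
Line 8: ['segment'] (min_width=7, slack=4)
Line 9: ['diamond'] (min_width=7, slack=4)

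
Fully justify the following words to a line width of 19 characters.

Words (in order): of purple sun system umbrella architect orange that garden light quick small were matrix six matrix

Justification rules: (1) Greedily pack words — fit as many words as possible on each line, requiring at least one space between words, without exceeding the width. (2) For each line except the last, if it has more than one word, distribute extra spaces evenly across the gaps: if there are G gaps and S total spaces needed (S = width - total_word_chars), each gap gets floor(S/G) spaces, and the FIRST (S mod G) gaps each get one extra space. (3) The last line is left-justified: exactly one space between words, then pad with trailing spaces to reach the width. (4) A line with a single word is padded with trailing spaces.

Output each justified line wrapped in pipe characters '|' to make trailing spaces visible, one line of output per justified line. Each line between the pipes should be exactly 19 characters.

Line 1: ['of', 'purple', 'sun'] (min_width=13, slack=6)
Line 2: ['system', 'umbrella'] (min_width=15, slack=4)
Line 3: ['architect', 'orange'] (min_width=16, slack=3)
Line 4: ['that', 'garden', 'light'] (min_width=17, slack=2)
Line 5: ['quick', 'small', 'were'] (min_width=16, slack=3)
Line 6: ['matrix', 'six', 'matrix'] (min_width=17, slack=2)

Answer: |of    purple    sun|
|system     umbrella|
|architect    orange|
|that  garden  light|
|quick   small  were|
|matrix six matrix  |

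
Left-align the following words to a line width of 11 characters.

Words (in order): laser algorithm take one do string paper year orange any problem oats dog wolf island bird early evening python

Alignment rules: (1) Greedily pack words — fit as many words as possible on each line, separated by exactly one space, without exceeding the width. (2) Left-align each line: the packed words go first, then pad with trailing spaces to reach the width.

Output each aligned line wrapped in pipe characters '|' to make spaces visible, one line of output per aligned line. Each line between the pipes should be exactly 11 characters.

Answer: |laser      |
|algorithm  |
|take one do|
|string     |
|paper year |
|orange any |
|problem    |
|oats dog   |
|wolf island|
|bird early |
|evening    |
|python     |

Derivation:
Line 1: ['laser'] (min_width=5, slack=6)
Line 2: ['algorithm'] (min_width=9, slack=2)
Line 3: ['take', 'one', 'do'] (min_width=11, slack=0)
Line 4: ['string'] (min_width=6, slack=5)
Line 5: ['paper', 'year'] (min_width=10, slack=1)
Line 6: ['orange', 'any'] (min_width=10, slack=1)
Line 7: ['problem'] (min_width=7, slack=4)
Line 8: ['oats', 'dog'] (min_width=8, slack=3)
Line 9: ['wolf', 'island'] (min_width=11, slack=0)
Line 10: ['bird', 'early'] (min_width=10, slack=1)
Line 11: ['evening'] (min_width=7, slack=4)
Line 12: ['python'] (min_width=6, slack=5)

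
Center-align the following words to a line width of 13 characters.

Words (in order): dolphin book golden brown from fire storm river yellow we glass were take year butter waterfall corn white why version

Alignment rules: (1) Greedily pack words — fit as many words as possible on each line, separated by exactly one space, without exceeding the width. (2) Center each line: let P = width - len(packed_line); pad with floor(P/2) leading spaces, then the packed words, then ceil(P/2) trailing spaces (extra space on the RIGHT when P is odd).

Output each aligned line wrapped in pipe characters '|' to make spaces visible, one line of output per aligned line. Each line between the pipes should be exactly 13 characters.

Answer: |dolphin book |
|golden brown |
|  from fire  |
| storm river |
|  yellow we  |
| glass were  |
|  take year  |
|   butter    |
|  waterfall  |
| corn white  |
| why version |

Derivation:
Line 1: ['dolphin', 'book'] (min_width=12, slack=1)
Line 2: ['golden', 'brown'] (min_width=12, slack=1)
Line 3: ['from', 'fire'] (min_width=9, slack=4)
Line 4: ['storm', 'river'] (min_width=11, slack=2)
Line 5: ['yellow', 'we'] (min_width=9, slack=4)
Line 6: ['glass', 'were'] (min_width=10, slack=3)
Line 7: ['take', 'year'] (min_width=9, slack=4)
Line 8: ['butter'] (min_width=6, slack=7)
Line 9: ['waterfall'] (min_width=9, slack=4)
Line 10: ['corn', 'white'] (min_width=10, slack=3)
Line 11: ['why', 'version'] (min_width=11, slack=2)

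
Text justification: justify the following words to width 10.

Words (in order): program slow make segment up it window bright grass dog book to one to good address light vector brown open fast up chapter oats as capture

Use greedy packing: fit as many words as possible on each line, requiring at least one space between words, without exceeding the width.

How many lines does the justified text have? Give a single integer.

Line 1: ['program'] (min_width=7, slack=3)
Line 2: ['slow', 'make'] (min_width=9, slack=1)
Line 3: ['segment', 'up'] (min_width=10, slack=0)
Line 4: ['it', 'window'] (min_width=9, slack=1)
Line 5: ['bright'] (min_width=6, slack=4)
Line 6: ['grass', 'dog'] (min_width=9, slack=1)
Line 7: ['book', 'to'] (min_width=7, slack=3)
Line 8: ['one', 'to'] (min_width=6, slack=4)
Line 9: ['good'] (min_width=4, slack=6)
Line 10: ['address'] (min_width=7, slack=3)
Line 11: ['light'] (min_width=5, slack=5)
Line 12: ['vector'] (min_width=6, slack=4)
Line 13: ['brown', 'open'] (min_width=10, slack=0)
Line 14: ['fast', 'up'] (min_width=7, slack=3)
Line 15: ['chapter'] (min_width=7, slack=3)
Line 16: ['oats', 'as'] (min_width=7, slack=3)
Line 17: ['capture'] (min_width=7, slack=3)
Total lines: 17

Answer: 17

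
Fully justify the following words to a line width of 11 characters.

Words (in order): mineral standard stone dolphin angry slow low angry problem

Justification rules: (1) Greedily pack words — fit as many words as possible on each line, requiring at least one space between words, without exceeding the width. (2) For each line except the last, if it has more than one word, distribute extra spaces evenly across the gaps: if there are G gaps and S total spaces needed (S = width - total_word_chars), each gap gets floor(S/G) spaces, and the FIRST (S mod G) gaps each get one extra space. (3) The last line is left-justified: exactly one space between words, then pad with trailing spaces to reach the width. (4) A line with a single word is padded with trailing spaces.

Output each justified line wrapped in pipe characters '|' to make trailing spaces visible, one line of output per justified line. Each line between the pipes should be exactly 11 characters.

Answer: |mineral    |
|standard   |
|stone      |
|dolphin    |
|angry  slow|
|low   angry|
|problem    |

Derivation:
Line 1: ['mineral'] (min_width=7, slack=4)
Line 2: ['standard'] (min_width=8, slack=3)
Line 3: ['stone'] (min_width=5, slack=6)
Line 4: ['dolphin'] (min_width=7, slack=4)
Line 5: ['angry', 'slow'] (min_width=10, slack=1)
Line 6: ['low', 'angry'] (min_width=9, slack=2)
Line 7: ['problem'] (min_width=7, slack=4)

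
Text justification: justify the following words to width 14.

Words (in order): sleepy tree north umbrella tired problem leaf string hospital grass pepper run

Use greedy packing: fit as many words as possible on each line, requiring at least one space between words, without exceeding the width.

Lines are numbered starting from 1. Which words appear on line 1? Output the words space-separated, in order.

Line 1: ['sleepy', 'tree'] (min_width=11, slack=3)
Line 2: ['north', 'umbrella'] (min_width=14, slack=0)
Line 3: ['tired', 'problem'] (min_width=13, slack=1)
Line 4: ['leaf', 'string'] (min_width=11, slack=3)
Line 5: ['hospital', 'grass'] (min_width=14, slack=0)
Line 6: ['pepper', 'run'] (min_width=10, slack=4)

Answer: sleepy tree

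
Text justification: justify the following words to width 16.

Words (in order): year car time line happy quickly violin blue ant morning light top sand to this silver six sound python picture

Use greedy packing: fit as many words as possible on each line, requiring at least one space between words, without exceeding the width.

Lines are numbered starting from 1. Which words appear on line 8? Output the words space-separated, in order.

Answer: picture

Derivation:
Line 1: ['year', 'car', 'time'] (min_width=13, slack=3)
Line 2: ['line', 'happy'] (min_width=10, slack=6)
Line 3: ['quickly', 'violin'] (min_width=14, slack=2)
Line 4: ['blue', 'ant', 'morning'] (min_width=16, slack=0)
Line 5: ['light', 'top', 'sand'] (min_width=14, slack=2)
Line 6: ['to', 'this', 'silver'] (min_width=14, slack=2)
Line 7: ['six', 'sound', 'python'] (min_width=16, slack=0)
Line 8: ['picture'] (min_width=7, slack=9)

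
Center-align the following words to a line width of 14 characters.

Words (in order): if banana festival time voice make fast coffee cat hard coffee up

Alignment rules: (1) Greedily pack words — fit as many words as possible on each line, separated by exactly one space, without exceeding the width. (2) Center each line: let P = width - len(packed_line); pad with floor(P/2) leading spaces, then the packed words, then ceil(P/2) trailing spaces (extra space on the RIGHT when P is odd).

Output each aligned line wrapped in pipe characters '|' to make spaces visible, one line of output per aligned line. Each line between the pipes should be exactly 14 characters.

Line 1: ['if', 'banana'] (min_width=9, slack=5)
Line 2: ['festival', 'time'] (min_width=13, slack=1)
Line 3: ['voice', 'make'] (min_width=10, slack=4)
Line 4: ['fast', 'coffee'] (min_width=11, slack=3)
Line 5: ['cat', 'hard'] (min_width=8, slack=6)
Line 6: ['coffee', 'up'] (min_width=9, slack=5)

Answer: |  if banana   |
|festival time |
|  voice make  |
| fast coffee  |
|   cat hard   |
|  coffee up   |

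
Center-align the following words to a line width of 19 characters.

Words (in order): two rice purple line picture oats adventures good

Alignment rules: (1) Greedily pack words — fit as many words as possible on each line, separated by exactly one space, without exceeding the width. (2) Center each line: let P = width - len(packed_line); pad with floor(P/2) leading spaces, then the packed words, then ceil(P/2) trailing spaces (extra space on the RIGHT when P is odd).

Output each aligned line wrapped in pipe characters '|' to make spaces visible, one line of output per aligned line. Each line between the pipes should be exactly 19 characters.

Answer: |  two rice purple  |
| line picture oats |
|  adventures good  |

Derivation:
Line 1: ['two', 'rice', 'purple'] (min_width=15, slack=4)
Line 2: ['line', 'picture', 'oats'] (min_width=17, slack=2)
Line 3: ['adventures', 'good'] (min_width=15, slack=4)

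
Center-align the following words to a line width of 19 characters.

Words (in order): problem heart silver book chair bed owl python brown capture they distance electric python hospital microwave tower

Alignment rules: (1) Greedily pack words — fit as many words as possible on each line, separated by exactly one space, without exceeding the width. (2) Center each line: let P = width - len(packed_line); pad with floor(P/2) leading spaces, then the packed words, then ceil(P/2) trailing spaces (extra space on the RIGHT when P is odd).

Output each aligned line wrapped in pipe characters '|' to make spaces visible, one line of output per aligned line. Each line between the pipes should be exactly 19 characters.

Line 1: ['problem', 'heart'] (min_width=13, slack=6)
Line 2: ['silver', 'book', 'chair'] (min_width=17, slack=2)
Line 3: ['bed', 'owl', 'python'] (min_width=14, slack=5)
Line 4: ['brown', 'capture', 'they'] (min_width=18, slack=1)
Line 5: ['distance', 'electric'] (min_width=17, slack=2)
Line 6: ['python', 'hospital'] (min_width=15, slack=4)
Line 7: ['microwave', 'tower'] (min_width=15, slack=4)

Answer: |   problem heart   |
| silver book chair |
|  bed owl python   |
|brown capture they |
| distance electric |
|  python hospital  |
|  microwave tower  |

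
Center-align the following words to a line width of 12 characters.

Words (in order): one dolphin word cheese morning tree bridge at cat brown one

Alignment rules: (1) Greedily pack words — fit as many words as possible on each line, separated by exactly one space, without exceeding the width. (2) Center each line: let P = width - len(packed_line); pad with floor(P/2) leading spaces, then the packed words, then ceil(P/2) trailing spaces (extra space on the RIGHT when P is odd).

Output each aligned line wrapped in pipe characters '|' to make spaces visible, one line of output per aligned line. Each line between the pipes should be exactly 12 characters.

Line 1: ['one', 'dolphin'] (min_width=11, slack=1)
Line 2: ['word', 'cheese'] (min_width=11, slack=1)
Line 3: ['morning', 'tree'] (min_width=12, slack=0)
Line 4: ['bridge', 'at'] (min_width=9, slack=3)
Line 5: ['cat', 'brown'] (min_width=9, slack=3)
Line 6: ['one'] (min_width=3, slack=9)

Answer: |one dolphin |
|word cheese |
|morning tree|
| bridge at  |
| cat brown  |
|    one     |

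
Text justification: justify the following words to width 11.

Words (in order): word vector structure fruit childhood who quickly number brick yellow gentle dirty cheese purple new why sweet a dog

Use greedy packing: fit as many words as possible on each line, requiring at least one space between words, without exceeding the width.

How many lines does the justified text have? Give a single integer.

Answer: 14

Derivation:
Line 1: ['word', 'vector'] (min_width=11, slack=0)
Line 2: ['structure'] (min_width=9, slack=2)
Line 3: ['fruit'] (min_width=5, slack=6)
Line 4: ['childhood'] (min_width=9, slack=2)
Line 5: ['who', 'quickly'] (min_width=11, slack=0)
Line 6: ['number'] (min_width=6, slack=5)
Line 7: ['brick'] (min_width=5, slack=6)
Line 8: ['yellow'] (min_width=6, slack=5)
Line 9: ['gentle'] (min_width=6, slack=5)
Line 10: ['dirty'] (min_width=5, slack=6)
Line 11: ['cheese'] (min_width=6, slack=5)
Line 12: ['purple', 'new'] (min_width=10, slack=1)
Line 13: ['why', 'sweet', 'a'] (min_width=11, slack=0)
Line 14: ['dog'] (min_width=3, slack=8)
Total lines: 14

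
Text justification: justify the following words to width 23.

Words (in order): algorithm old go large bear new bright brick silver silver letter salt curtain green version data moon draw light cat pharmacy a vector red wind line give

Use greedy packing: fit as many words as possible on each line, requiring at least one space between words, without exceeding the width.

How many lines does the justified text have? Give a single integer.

Answer: 8

Derivation:
Line 1: ['algorithm', 'old', 'go', 'large'] (min_width=22, slack=1)
Line 2: ['bear', 'new', 'bright', 'brick'] (min_width=21, slack=2)
Line 3: ['silver', 'silver', 'letter'] (min_width=20, slack=3)
Line 4: ['salt', 'curtain', 'green'] (min_width=18, slack=5)
Line 5: ['version', 'data', 'moon', 'draw'] (min_width=22, slack=1)
Line 6: ['light', 'cat', 'pharmacy', 'a'] (min_width=20, slack=3)
Line 7: ['vector', 'red', 'wind', 'line'] (min_width=20, slack=3)
Line 8: ['give'] (min_width=4, slack=19)
Total lines: 8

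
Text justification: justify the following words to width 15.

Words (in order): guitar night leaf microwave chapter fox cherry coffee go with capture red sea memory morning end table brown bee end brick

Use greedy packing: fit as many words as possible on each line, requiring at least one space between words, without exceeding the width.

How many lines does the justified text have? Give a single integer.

Line 1: ['guitar', 'night'] (min_width=12, slack=3)
Line 2: ['leaf', 'microwave'] (min_width=14, slack=1)
Line 3: ['chapter', 'fox'] (min_width=11, slack=4)
Line 4: ['cherry', 'coffee'] (min_width=13, slack=2)
Line 5: ['go', 'with', 'capture'] (min_width=15, slack=0)
Line 6: ['red', 'sea', 'memory'] (min_width=14, slack=1)
Line 7: ['morning', 'end'] (min_width=11, slack=4)
Line 8: ['table', 'brown', 'bee'] (min_width=15, slack=0)
Line 9: ['end', 'brick'] (min_width=9, slack=6)
Total lines: 9

Answer: 9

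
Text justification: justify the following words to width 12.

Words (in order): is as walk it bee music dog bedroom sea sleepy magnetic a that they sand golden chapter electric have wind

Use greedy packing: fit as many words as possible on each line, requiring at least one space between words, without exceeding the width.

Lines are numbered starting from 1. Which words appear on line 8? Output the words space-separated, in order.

Answer: chapter

Derivation:
Line 1: ['is', 'as', 'walk'] (min_width=10, slack=2)
Line 2: ['it', 'bee', 'music'] (min_width=12, slack=0)
Line 3: ['dog', 'bedroom'] (min_width=11, slack=1)
Line 4: ['sea', 'sleepy'] (min_width=10, slack=2)
Line 5: ['magnetic', 'a'] (min_width=10, slack=2)
Line 6: ['that', 'they'] (min_width=9, slack=3)
Line 7: ['sand', 'golden'] (min_width=11, slack=1)
Line 8: ['chapter'] (min_width=7, slack=5)
Line 9: ['electric'] (min_width=8, slack=4)
Line 10: ['have', 'wind'] (min_width=9, slack=3)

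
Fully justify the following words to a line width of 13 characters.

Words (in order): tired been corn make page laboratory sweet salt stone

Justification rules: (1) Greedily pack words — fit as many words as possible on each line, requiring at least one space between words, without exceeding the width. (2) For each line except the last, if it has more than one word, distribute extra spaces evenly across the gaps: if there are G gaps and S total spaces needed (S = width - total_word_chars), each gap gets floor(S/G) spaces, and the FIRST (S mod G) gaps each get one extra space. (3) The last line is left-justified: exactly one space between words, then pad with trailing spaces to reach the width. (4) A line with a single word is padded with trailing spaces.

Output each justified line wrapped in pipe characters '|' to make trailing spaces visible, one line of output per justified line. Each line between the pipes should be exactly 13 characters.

Line 1: ['tired', 'been'] (min_width=10, slack=3)
Line 2: ['corn', 'make'] (min_width=9, slack=4)
Line 3: ['page'] (min_width=4, slack=9)
Line 4: ['laboratory'] (min_width=10, slack=3)
Line 5: ['sweet', 'salt'] (min_width=10, slack=3)
Line 6: ['stone'] (min_width=5, slack=8)

Answer: |tired    been|
|corn     make|
|page         |
|laboratory   |
|sweet    salt|
|stone        |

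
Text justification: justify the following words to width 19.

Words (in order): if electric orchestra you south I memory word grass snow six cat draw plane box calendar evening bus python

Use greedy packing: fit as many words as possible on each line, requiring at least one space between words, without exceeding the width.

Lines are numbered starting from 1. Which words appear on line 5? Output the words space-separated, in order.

Line 1: ['if', 'electric'] (min_width=11, slack=8)
Line 2: ['orchestra', 'you', 'south'] (min_width=19, slack=0)
Line 3: ['I', 'memory', 'word', 'grass'] (min_width=19, slack=0)
Line 4: ['snow', 'six', 'cat', 'draw'] (min_width=17, slack=2)
Line 5: ['plane', 'box', 'calendar'] (min_width=18, slack=1)
Line 6: ['evening', 'bus', 'python'] (min_width=18, slack=1)

Answer: plane box calendar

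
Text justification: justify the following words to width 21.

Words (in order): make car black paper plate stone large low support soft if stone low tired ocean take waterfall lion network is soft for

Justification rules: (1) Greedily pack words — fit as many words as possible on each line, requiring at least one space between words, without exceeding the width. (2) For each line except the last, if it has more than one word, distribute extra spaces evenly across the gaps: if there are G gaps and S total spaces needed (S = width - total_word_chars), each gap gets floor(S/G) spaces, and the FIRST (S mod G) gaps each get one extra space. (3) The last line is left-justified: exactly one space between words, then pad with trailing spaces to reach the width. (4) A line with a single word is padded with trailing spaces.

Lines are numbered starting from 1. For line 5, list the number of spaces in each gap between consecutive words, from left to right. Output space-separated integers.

Answer: 8

Derivation:
Line 1: ['make', 'car', 'black', 'paper'] (min_width=20, slack=1)
Line 2: ['plate', 'stone', 'large', 'low'] (min_width=21, slack=0)
Line 3: ['support', 'soft', 'if', 'stone'] (min_width=21, slack=0)
Line 4: ['low', 'tired', 'ocean', 'take'] (min_width=20, slack=1)
Line 5: ['waterfall', 'lion'] (min_width=14, slack=7)
Line 6: ['network', 'is', 'soft', 'for'] (min_width=19, slack=2)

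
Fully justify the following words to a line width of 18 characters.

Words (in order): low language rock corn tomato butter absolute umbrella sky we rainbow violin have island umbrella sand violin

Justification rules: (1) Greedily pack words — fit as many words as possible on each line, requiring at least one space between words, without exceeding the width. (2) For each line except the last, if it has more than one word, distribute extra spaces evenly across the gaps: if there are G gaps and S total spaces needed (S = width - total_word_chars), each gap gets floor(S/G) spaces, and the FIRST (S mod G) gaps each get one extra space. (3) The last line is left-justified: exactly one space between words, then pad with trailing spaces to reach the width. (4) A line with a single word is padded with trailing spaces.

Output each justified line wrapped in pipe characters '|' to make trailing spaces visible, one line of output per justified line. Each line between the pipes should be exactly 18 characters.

Answer: |low  language rock|
|corn tomato butter|
|absolute  umbrella|
|sky   we   rainbow|
|violin have island|
|umbrella      sand|
|violin            |

Derivation:
Line 1: ['low', 'language', 'rock'] (min_width=17, slack=1)
Line 2: ['corn', 'tomato', 'butter'] (min_width=18, slack=0)
Line 3: ['absolute', 'umbrella'] (min_width=17, slack=1)
Line 4: ['sky', 'we', 'rainbow'] (min_width=14, slack=4)
Line 5: ['violin', 'have', 'island'] (min_width=18, slack=0)
Line 6: ['umbrella', 'sand'] (min_width=13, slack=5)
Line 7: ['violin'] (min_width=6, slack=12)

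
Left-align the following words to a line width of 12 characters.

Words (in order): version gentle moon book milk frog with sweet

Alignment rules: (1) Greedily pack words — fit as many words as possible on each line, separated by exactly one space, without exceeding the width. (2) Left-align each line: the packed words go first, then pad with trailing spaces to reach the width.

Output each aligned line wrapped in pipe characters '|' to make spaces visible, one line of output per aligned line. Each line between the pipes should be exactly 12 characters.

Answer: |version     |
|gentle moon |
|book milk   |
|frog with   |
|sweet       |

Derivation:
Line 1: ['version'] (min_width=7, slack=5)
Line 2: ['gentle', 'moon'] (min_width=11, slack=1)
Line 3: ['book', 'milk'] (min_width=9, slack=3)
Line 4: ['frog', 'with'] (min_width=9, slack=3)
Line 5: ['sweet'] (min_width=5, slack=7)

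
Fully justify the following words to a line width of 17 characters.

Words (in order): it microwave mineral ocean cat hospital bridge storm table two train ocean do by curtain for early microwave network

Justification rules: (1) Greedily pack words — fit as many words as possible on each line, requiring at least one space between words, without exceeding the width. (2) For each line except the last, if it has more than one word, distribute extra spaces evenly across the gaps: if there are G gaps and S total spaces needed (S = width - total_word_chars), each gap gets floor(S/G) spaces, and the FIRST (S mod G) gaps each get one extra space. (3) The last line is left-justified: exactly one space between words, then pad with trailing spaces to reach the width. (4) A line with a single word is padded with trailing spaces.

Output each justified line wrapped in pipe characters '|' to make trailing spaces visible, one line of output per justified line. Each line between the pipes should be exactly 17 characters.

Answer: |it      microwave|
|mineral ocean cat|
|hospital   bridge|
|storm  table  two|
|train ocean do by|
|curtain for early|
|microwave network|

Derivation:
Line 1: ['it', 'microwave'] (min_width=12, slack=5)
Line 2: ['mineral', 'ocean', 'cat'] (min_width=17, slack=0)
Line 3: ['hospital', 'bridge'] (min_width=15, slack=2)
Line 4: ['storm', 'table', 'two'] (min_width=15, slack=2)
Line 5: ['train', 'ocean', 'do', 'by'] (min_width=17, slack=0)
Line 6: ['curtain', 'for', 'early'] (min_width=17, slack=0)
Line 7: ['microwave', 'network'] (min_width=17, slack=0)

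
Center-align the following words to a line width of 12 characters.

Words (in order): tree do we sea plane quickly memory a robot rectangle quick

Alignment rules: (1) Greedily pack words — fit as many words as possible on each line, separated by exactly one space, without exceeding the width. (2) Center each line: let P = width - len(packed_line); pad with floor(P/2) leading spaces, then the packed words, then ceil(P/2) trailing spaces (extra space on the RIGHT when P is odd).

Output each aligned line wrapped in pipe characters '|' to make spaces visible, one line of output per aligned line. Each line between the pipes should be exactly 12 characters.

Answer: | tree do we |
| sea plane  |
|  quickly   |
|  memory a  |
|   robot    |
| rectangle  |
|   quick    |

Derivation:
Line 1: ['tree', 'do', 'we'] (min_width=10, slack=2)
Line 2: ['sea', 'plane'] (min_width=9, slack=3)
Line 3: ['quickly'] (min_width=7, slack=5)
Line 4: ['memory', 'a'] (min_width=8, slack=4)
Line 5: ['robot'] (min_width=5, slack=7)
Line 6: ['rectangle'] (min_width=9, slack=3)
Line 7: ['quick'] (min_width=5, slack=7)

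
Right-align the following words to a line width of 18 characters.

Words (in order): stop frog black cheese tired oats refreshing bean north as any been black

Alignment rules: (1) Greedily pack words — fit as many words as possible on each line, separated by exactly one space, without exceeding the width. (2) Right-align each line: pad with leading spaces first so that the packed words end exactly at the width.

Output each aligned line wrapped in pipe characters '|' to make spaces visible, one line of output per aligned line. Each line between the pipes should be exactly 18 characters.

Answer: |   stop frog black|
| cheese tired oats|
|   refreshing bean|
| north as any been|
|             black|

Derivation:
Line 1: ['stop', 'frog', 'black'] (min_width=15, slack=3)
Line 2: ['cheese', 'tired', 'oats'] (min_width=17, slack=1)
Line 3: ['refreshing', 'bean'] (min_width=15, slack=3)
Line 4: ['north', 'as', 'any', 'been'] (min_width=17, slack=1)
Line 5: ['black'] (min_width=5, slack=13)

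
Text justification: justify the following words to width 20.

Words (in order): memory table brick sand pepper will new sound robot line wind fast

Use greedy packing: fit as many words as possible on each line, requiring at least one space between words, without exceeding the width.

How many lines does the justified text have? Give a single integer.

Line 1: ['memory', 'table', 'brick'] (min_width=18, slack=2)
Line 2: ['sand', 'pepper', 'will', 'new'] (min_width=20, slack=0)
Line 3: ['sound', 'robot', 'line'] (min_width=16, slack=4)
Line 4: ['wind', 'fast'] (min_width=9, slack=11)
Total lines: 4

Answer: 4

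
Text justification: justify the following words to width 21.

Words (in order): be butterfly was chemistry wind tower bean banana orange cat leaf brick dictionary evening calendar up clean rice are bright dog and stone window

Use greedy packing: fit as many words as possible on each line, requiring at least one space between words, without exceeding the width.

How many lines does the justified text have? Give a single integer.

Line 1: ['be', 'butterfly', 'was'] (min_width=16, slack=5)
Line 2: ['chemistry', 'wind', 'tower'] (min_width=20, slack=1)
Line 3: ['bean', 'banana', 'orange'] (min_width=18, slack=3)
Line 4: ['cat', 'leaf', 'brick'] (min_width=14, slack=7)
Line 5: ['dictionary', 'evening'] (min_width=18, slack=3)
Line 6: ['calendar', 'up', 'clean'] (min_width=17, slack=4)
Line 7: ['rice', 'are', 'bright', 'dog'] (min_width=19, slack=2)
Line 8: ['and', 'stone', 'window'] (min_width=16, slack=5)
Total lines: 8

Answer: 8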